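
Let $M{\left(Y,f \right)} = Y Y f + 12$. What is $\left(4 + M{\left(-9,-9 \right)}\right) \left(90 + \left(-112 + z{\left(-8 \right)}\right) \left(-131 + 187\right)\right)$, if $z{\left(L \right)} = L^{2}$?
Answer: $1852374$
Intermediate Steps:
$M{\left(Y,f \right)} = 12 + f Y^{2}$ ($M{\left(Y,f \right)} = Y^{2} f + 12 = f Y^{2} + 12 = 12 + f Y^{2}$)
$\left(4 + M{\left(-9,-9 \right)}\right) \left(90 + \left(-112 + z{\left(-8 \right)}\right) \left(-131 + 187\right)\right) = \left(4 + \left(12 - 9 \left(-9\right)^{2}\right)\right) \left(90 + \left(-112 + \left(-8\right)^{2}\right) \left(-131 + 187\right)\right) = \left(4 + \left(12 - 729\right)\right) \left(90 + \left(-112 + 64\right) 56\right) = \left(4 + \left(12 - 729\right)\right) \left(90 - 2688\right) = \left(4 - 717\right) \left(90 - 2688\right) = \left(-713\right) \left(-2598\right) = 1852374$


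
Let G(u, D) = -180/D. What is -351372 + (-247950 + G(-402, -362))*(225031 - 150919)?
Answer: -3326125670652/181 ≈ -1.8376e+10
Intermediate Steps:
-351372 + (-247950 + G(-402, -362))*(225031 - 150919) = -351372 + (-247950 - 180/(-362))*(225031 - 150919) = -351372 + (-247950 - 180*(-1/362))*74112 = -351372 + (-247950 + 90/181)*74112 = -351372 - 44878860/181*74112 = -351372 - 3326062072320/181 = -3326125670652/181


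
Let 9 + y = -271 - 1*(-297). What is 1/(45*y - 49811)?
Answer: -1/49046 ≈ -2.0389e-5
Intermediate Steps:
y = 17 (y = -9 + (-271 - 1*(-297)) = -9 + (-271 + 297) = -9 + 26 = 17)
1/(45*y - 49811) = 1/(45*17 - 49811) = 1/(765 - 49811) = 1/(-49046) = -1/49046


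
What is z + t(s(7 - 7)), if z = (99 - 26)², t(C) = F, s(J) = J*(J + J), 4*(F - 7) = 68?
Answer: 5353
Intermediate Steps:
F = 24 (F = 7 + (¼)*68 = 7 + 17 = 24)
s(J) = 2*J² (s(J) = J*(2*J) = 2*J²)
t(C) = 24
z = 5329 (z = 73² = 5329)
z + t(s(7 - 7)) = 5329 + 24 = 5353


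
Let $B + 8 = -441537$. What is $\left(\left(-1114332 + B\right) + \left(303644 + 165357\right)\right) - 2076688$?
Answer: $-3163564$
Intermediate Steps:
$B = -441545$ ($B = -8 - 441537 = -441545$)
$\left(\left(-1114332 + B\right) + \left(303644 + 165357\right)\right) - 2076688 = \left(\left(-1114332 - 441545\right) + \left(303644 + 165357\right)\right) - 2076688 = \left(-1555877 + 469001\right) - 2076688 = -1086876 - 2076688 = -3163564$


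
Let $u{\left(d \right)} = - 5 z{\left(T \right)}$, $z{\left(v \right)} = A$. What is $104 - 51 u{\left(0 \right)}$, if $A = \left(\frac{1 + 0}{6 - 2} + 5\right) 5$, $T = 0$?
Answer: $\frac{27191}{4} \approx 6797.8$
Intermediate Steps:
$A = \frac{105}{4}$ ($A = \left(1 \cdot \frac{1}{4} + 5\right) 5 = \left(\frac{1}{4} + 5\right) 5 = \frac{21}{4} \cdot 5 = \frac{105}{4} \approx 26.25$)
$z{\left(v \right)} = \frac{105}{4}$
$u{\left(d \right)} = - \frac{525}{4}$ ($u{\left(d \right)} = \left(-5\right) \frac{105}{4} = - \frac{525}{4}$)
$104 - 51 u{\left(0 \right)} = 104 - - \frac{26775}{4} = 104 + \frac{26775}{4} = \frac{27191}{4}$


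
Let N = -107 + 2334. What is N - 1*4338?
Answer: -2111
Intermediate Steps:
N = 2227
N - 1*4338 = 2227 - 1*4338 = 2227 - 4338 = -2111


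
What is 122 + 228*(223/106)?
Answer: 31888/53 ≈ 601.66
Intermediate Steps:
122 + 228*(223/106) = 122 + 25422/53 = 31888/53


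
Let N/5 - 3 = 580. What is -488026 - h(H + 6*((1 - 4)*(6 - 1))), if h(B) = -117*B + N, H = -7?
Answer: -502290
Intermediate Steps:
N = 2915 (N = 15 + 5*580 = 15 + 2900 = 2915)
h(B) = 2915 - 117*B (h(B) = -117*B + 2915 = 2915 - 117*B)
-488026 - h(H + 6*((1 - 4)*(6 - 1))) = -488026 - (2915 - 117*(-7 + 6*((1 - 4)*(6 - 1)))) = -488026 - (2915 - 117*(-7 + 6*(-3*5))) = -488026 - (2915 - 117*(-7 + 6*(-15))) = -488026 - (2915 - 117*(-7 - 90)) = -488026 - (2915 - 117*(-97)) = -488026 - (2915 + 11349) = -488026 - 1*14264 = -488026 - 14264 = -502290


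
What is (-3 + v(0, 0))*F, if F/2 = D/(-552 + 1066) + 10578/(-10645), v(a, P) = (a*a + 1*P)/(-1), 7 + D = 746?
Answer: -7288689/2735765 ≈ -2.6642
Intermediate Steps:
D = 739 (D = -7 + 746 = 739)
v(a, P) = -P - a² (v(a, P) = (a² + P)*(-1) = (P + a²)*(-1) = -P - a²)
F = 2429563/2735765 (F = 2*(739/(-552 + 1066) + 10578/(-10645)) = 2*(739/514 + 10578*(-1/10645)) = 2*(739*(1/514) - 10578/10645) = 2*(739/514 - 10578/10645) = 2*(2429563/5471530) = 2429563/2735765 ≈ 0.88807)
(-3 + v(0, 0))*F = (-3 + (-1*0 - 1*0²))*(2429563/2735765) = (-3 + (0 - 1*0))*(2429563/2735765) = (-3 + (0 + 0))*(2429563/2735765) = (-3 + 0)*(2429563/2735765) = -3*2429563/2735765 = -7288689/2735765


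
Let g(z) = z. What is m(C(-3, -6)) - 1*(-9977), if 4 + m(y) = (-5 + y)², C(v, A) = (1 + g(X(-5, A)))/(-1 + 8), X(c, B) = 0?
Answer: 489833/49 ≈ 9996.6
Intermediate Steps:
C(v, A) = ⅐ (C(v, A) = (1 + 0)/(-1 + 8) = 1/7 = 1*(⅐) = ⅐)
m(y) = -4 + (-5 + y)²
m(C(-3, -6)) - 1*(-9977) = (-4 + (-5 + ⅐)²) - 1*(-9977) = (-4 + (-34/7)²) + 9977 = (-4 + 1156/49) + 9977 = 960/49 + 9977 = 489833/49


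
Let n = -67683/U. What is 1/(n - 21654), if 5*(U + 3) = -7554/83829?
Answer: 38333/29603613 ≈ 0.0012949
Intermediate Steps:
U = -421663/139715 (U = -3 + (-7554/83829)/5 = -3 + (-7554*1/83829)/5 = -3 + (1/5)*(-2518/27943) = -3 - 2518/139715 = -421663/139715 ≈ -3.0180)
n = 859666395/38333 (n = -67683/(-421663/139715) = -67683*(-139715/421663) = 859666395/38333 ≈ 22426.)
1/(n - 21654) = 1/(859666395/38333 - 21654) = 1/(29603613/38333) = 38333/29603613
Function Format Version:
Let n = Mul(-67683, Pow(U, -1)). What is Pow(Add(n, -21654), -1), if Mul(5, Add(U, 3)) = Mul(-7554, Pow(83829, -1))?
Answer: Rational(38333, 29603613) ≈ 0.0012949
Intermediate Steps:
U = Rational(-421663, 139715) (U = Add(-3, Mul(Rational(1, 5), Mul(-7554, Pow(83829, -1)))) = Add(-3, Mul(Rational(1, 5), Mul(-7554, Rational(1, 83829)))) = Add(-3, Mul(Rational(1, 5), Rational(-2518, 27943))) = Add(-3, Rational(-2518, 139715)) = Rational(-421663, 139715) ≈ -3.0180)
n = Rational(859666395, 38333) (n = Mul(-67683, Pow(Rational(-421663, 139715), -1)) = Mul(-67683, Rational(-139715, 421663)) = Rational(859666395, 38333) ≈ 22426.)
Pow(Add(n, -21654), -1) = Pow(Add(Rational(859666395, 38333), -21654), -1) = Pow(Rational(29603613, 38333), -1) = Rational(38333, 29603613)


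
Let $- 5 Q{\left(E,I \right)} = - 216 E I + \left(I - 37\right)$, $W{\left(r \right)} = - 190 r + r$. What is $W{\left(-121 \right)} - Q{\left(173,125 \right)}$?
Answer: $- \frac{4556567}{5} \approx -9.1131 \cdot 10^{5}$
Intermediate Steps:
$W{\left(r \right)} = - 189 r$
$Q{\left(E,I \right)} = \frac{37}{5} - \frac{I}{5} + \frac{216 E I}{5}$ ($Q{\left(E,I \right)} = - \frac{- 216 E I + \left(I - 37\right)}{5} = - \frac{- 216 E I + \left(-37 + I\right)}{5} = - \frac{-37 + I - 216 E I}{5} = \frac{37}{5} - \frac{I}{5} + \frac{216 E I}{5}$)
$W{\left(-121 \right)} - Q{\left(173,125 \right)} = \left(-189\right) \left(-121\right) - \left(\frac{37}{5} - 25 + \frac{216}{5} \cdot 173 \cdot 125\right) = 22869 - \left(\frac{37}{5} - 25 + 934200\right) = 22869 - \frac{4670912}{5} = - \frac{4556567}{5}$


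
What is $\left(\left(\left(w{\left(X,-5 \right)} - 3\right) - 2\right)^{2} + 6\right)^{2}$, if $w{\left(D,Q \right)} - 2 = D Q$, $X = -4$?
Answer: $87025$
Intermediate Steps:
$w{\left(D,Q \right)} = 2 + D Q$
$\left(\left(\left(w{\left(X,-5 \right)} - 3\right) - 2\right)^{2} + 6\right)^{2} = \left(\left(\left(\left(2 - -20\right) - 3\right) - 2\right)^{2} + 6\right)^{2} = \left(\left(\left(\left(2 + 20\right) - 3\right) - 2\right)^{2} + 6\right)^{2} = \left(\left(\left(22 - 3\right) - 2\right)^{2} + 6\right)^{2} = \left(\left(19 - 2\right)^{2} + 6\right)^{2} = \left(17^{2} + 6\right)^{2} = \left(289 + 6\right)^{2} = 295^{2} = 87025$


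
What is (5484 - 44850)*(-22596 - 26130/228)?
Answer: 16986488049/19 ≈ 8.9403e+8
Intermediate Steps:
(5484 - 44850)*(-22596 - 26130/228) = -39366*(-22596 - 26130*1/228) = -39366*(-22596 - 4355/38) = -39366*(-863003/38) = 16986488049/19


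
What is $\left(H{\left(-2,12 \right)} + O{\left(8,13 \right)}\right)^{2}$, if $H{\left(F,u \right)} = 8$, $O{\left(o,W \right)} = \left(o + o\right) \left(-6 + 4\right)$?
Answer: $576$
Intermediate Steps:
$O{\left(o,W \right)} = - 4 o$ ($O{\left(o,W \right)} = 2 o \left(-2\right) = - 4 o$)
$\left(H{\left(-2,12 \right)} + O{\left(8,13 \right)}\right)^{2} = \left(8 - 32\right)^{2} = \left(-24\right)^{2} = 576$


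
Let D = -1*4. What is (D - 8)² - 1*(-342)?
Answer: 486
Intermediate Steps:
D = -4
(D - 8)² - 1*(-342) = (-4 - 8)² - 1*(-342) = (-12)² + 342 = 144 + 342 = 486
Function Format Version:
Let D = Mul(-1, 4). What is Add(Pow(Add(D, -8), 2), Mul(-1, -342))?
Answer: 486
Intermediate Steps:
D = -4
Add(Pow(Add(D, -8), 2), Mul(-1, -342)) = Add(Pow(Add(-4, -8), 2), Mul(-1, -342)) = Add(Pow(-12, 2), 342) = Add(144, 342) = 486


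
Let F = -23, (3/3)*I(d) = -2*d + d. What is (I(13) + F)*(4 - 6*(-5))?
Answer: -1224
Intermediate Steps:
I(d) = -d (I(d) = -2*d + d = -d)
(I(13) + F)*(4 - 6*(-5)) = (-1*13 - 23)*(4 - 6*(-5)) = (-13 - 23)*(4 + 30) = -36*34 = -1224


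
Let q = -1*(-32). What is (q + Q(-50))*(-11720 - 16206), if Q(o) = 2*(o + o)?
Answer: 4691568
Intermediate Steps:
Q(o) = 4*o (Q(o) = 2*(2*o) = 4*o)
q = 32
(q + Q(-50))*(-11720 - 16206) = (32 + 4*(-50))*(-11720 - 16206) = (32 - 200)*(-27926) = -168*(-27926) = 4691568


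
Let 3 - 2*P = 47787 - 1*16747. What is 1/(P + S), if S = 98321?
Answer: 2/165605 ≈ 1.2077e-5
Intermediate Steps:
P = -31037/2 (P = 3/2 - (47787 - 1*16747)/2 = 3/2 - (47787 - 16747)/2 = 3/2 - ½*31040 = 3/2 - 15520 = -31037/2 ≈ -15519.)
1/(P + S) = 1/(-31037/2 + 98321) = 1/(165605/2) = 2/165605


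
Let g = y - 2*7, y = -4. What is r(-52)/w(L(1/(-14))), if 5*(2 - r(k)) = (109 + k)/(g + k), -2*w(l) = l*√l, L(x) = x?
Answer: -1514*I*√14/25 ≈ -226.59*I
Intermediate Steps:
g = -18 (g = -4 - 2*7 = -4 - 14 = -18)
w(l) = -l^(3/2)/2 (w(l) = -l*√l/2 = -l^(3/2)/2)
r(k) = 2 - (109 + k)/(5*(-18 + k))
r(-52)/w(L(1/(-14))) = ((-289 + 9*(-52))/(5*(-18 - 52)))/((-(-I*√14/196)/2)) = ((⅕)*(-289 - 468)/(-70))/((-(-1)*I*√14/392)) = ((⅕)*(-1/70)*(-757))/((-(-1)*I*√14/392)) = 757/(350*((I*√14/392))) = 757*(-28*I*√14)/350 = -1514*I*√14/25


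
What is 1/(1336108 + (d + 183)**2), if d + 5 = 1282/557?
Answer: 310249/424611954076 ≈ 7.3066e-7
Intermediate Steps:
d = -1503/557 (d = -5 + 1282/557 = -1503/557 ≈ -2.6984)
1/(1336108 + (d + 183)**2) = 1/(1336108 + (-1503/557 + 183)**2) = 1/(1336108 + (100428/557)**2) = 1/(1336108 + 10085783184/310249) = 1/(424611954076/310249) = 310249/424611954076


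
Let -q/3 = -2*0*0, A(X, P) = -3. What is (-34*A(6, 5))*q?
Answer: 0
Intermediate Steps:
q = 0 (q = -3*(-2*0)*0 = -0*0 = -3*0 = 0)
(-34*A(6, 5))*q = -34*(-3)*0 = 102*0 = 0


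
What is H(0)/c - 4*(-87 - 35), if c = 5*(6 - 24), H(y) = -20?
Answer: 4394/9 ≈ 488.22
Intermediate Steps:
c = -90 (c = 5*(-18) = -90)
H(0)/c - 4*(-87 - 35) = -20/(-90) - 4*(-87 - 35) = -20*(-1/90) - 4*(-122) = 2/9 - 1*(-488) = 2/9 + 488 = 4394/9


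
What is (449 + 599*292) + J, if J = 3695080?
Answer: 3870437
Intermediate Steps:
(449 + 599*292) + J = (449 + 599*292) + 3695080 = (449 + 174908) + 3695080 = 175357 + 3695080 = 3870437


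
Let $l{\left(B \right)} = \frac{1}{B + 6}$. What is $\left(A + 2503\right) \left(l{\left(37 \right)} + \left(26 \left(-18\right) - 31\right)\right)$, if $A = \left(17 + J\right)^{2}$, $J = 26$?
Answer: $- \frac{93376512}{43} \approx -2.1715 \cdot 10^{6}$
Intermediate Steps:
$l{\left(B \right)} = \frac{1}{6 + B}$
$A = 1849$ ($A = \left(17 + 26\right)^{2} = 43^{2} = 1849$)
$\left(A + 2503\right) \left(l{\left(37 \right)} + \left(26 \left(-18\right) - 31\right)\right) = \left(1849 + 2503\right) \left(\frac{1}{6 + 37} + \left(26 \left(-18\right) - 31\right)\right) = 4352 \left(\frac{1}{43} - 499\right) = 4352 \left(- \frac{21456}{43}\right) = - \frac{93376512}{43}$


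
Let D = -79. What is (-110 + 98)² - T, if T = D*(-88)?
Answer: -6808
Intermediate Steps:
T = 6952 (T = -79*(-88) = 6952)
(-110 + 98)² - T = (-110 + 98)² - 1*6952 = (-12)² - 6952 = 144 - 6952 = -6808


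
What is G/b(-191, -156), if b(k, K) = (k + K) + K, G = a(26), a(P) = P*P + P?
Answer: -702/503 ≈ -1.3956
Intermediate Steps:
a(P) = P + P**2 (a(P) = P**2 + P = P + P**2)
G = 702 (G = 26*(1 + 26) = 26*27 = 702)
b(k, K) = k + 2*K (b(k, K) = (K + k) + K = k + 2*K)
G/b(-191, -156) = 702/(-191 + 2*(-156)) = 702/(-191 - 312) = 702/(-503) = 702*(-1/503) = -702/503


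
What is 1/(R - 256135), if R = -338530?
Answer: -1/594665 ≈ -1.6816e-6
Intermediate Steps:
1/(R - 256135) = 1/(-338530 - 256135) = 1/(-594665) = -1/594665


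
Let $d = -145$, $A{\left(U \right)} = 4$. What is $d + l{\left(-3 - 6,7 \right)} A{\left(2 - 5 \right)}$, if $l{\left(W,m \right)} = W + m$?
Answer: $-153$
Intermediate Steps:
$d + l{\left(-3 - 6,7 \right)} A{\left(2 - 5 \right)} = -145 + \left(\left(-3 - 6\right) + 7\right) 4 = -145 + \left(-9 + 7\right) 4 = -145 - 8 = -153$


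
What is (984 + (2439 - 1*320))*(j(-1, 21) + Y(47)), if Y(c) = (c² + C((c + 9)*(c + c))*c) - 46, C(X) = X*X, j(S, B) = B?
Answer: 4041216551288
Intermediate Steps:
C(X) = X²
Y(c) = -46 + c² + 4*c³*(9 + c)² (Y(c) = (c² + ((c + 9)*(c + c))²*c) - 46 = (c² + ((9 + c)*(2*c))²*c) - 46 = (c² + (2*c*(9 + c))²*c) - 46 = (c² + (4*c²*(9 + c)²)*c) - 46 = (c² + 4*c³*(9 + c)²) - 46 = -46 + c² + 4*c³*(9 + c)²)
(984 + (2439 - 1*320))*(j(-1, 21) + Y(47)) = (984 + (2439 - 1*320))*(21 + (-46 + 47² + 4*47³*(9 + 47)²)) = (984 + (2439 - 320))*(21 + (-46 + 2209 + 4*103823*56²)) = (984 + 2119)*(21 + (-46 + 2209 + 4*103823*3136)) = 3103*(21 + (-46 + 2209 + 1302355712)) = 3103*(21 + 1302357875) = 3103*1302357896 = 4041216551288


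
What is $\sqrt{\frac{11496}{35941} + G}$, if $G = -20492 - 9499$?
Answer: $\frac{3 i \sqrt{4304513939215}}{35941} \approx 173.18 i$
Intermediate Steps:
$G = -29991$
$\sqrt{\frac{11496}{35941} + G} = \sqrt{\frac{11496}{35941} - 29991} = \sqrt{- \frac{1077895035}{35941}} = \frac{3 i \sqrt{4304513939215}}{35941}$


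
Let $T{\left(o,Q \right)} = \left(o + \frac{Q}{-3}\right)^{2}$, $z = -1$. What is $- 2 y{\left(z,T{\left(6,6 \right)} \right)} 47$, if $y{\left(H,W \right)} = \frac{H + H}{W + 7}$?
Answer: $\frac{188}{23} \approx 8.1739$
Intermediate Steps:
$T{\left(o,Q \right)} = \left(o - \frac{Q}{3}\right)^{2}$ ($T{\left(o,Q \right)} = \left(o + Q \left(- \frac{1}{3}\right)\right)^{2} = \left(o - \frac{Q}{3}\right)^{2}$)
$y{\left(H,W \right)} = \frac{2 H}{7 + W}$
$- 2 y{\left(z,T{\left(6,6 \right)} \right)} 47 = - 2 \cdot 2 \left(-1\right) \frac{1}{7 + \frac{\left(6 - 18\right)^{2}}{9}} \cdot 47 = - 2 \cdot 2 \left(-1\right) \frac{1}{7 + \frac{\left(-12\right)^{2}}{9}} \cdot 47 = - 2 \cdot 2 \left(-1\right) \frac{1}{7 + \frac{1}{9} \cdot 144} \cdot 47 = - 2 \cdot 2 \left(-1\right) \frac{1}{7 + 16} \cdot 47 = - 2 \cdot 2 \left(-1\right) \frac{1}{23} \cdot 47 = \left(-2\right) \left(- \frac{2}{23}\right) 47 = \frac{4}{23} \cdot 47 = \frac{188}{23}$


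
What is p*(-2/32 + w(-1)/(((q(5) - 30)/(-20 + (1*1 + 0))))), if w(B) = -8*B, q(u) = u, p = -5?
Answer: -2407/80 ≈ -30.087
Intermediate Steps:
p*(-2/32 + w(-1)/(((q(5) - 30)/(-20 + (1*1 + 0))))) = -5*(-2/32 + (-8*(-1))/(((5 - 30)/(-20 + (1*1 + 0))))) = -5*(-2*1/32 + 8/((-25/(-20 + (1 + 0))))) = -5*(-1/16 + 8/((-25/(-20 + 1)))) = -5*(-1/16 + 8/((-25/(-19)))) = -5*(-1/16 + 8/((-25*(-1/19)))) = -5*(-1/16 + 8/(25/19)) = -5*(-1/16 + 8*(19/25)) = -5*(-1/16 + 152/25) = -5*2407/400 = -2407/80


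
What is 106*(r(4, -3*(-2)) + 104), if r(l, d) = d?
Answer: 11660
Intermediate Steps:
106*(r(4, -3*(-2)) + 104) = 106*(-3*(-2) + 104) = 106*(6 + 104) = 106*110 = 11660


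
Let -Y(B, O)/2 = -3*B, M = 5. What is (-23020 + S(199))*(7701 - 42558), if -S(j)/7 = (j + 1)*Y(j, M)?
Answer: 59069369340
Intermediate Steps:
Y(B, O) = 6*B (Y(B, O) = -(-6)*B = 6*B)
S(j) = -42*j*(1 + j) (S(j) = -7*(j + 1)*6*j = -7*(1 + j)*6*j = -42*j*(1 + j))
(-23020 + S(199))*(7701 - 42558) = (-23020 - 42*199*(1 + 199))*(7701 - 42558) = (-23020 - 42*199*200)*(-34857) = (-23020 - 1671600)*(-34857) = -1694620*(-34857) = 59069369340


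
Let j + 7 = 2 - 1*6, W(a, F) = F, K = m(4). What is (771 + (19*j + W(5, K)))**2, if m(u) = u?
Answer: 320356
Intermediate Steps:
K = 4
j = -11 (j = -7 + (2 - 1*6) = -7 + (2 - 6) = -7 - 4 = -11)
(771 + (19*j + W(5, K)))**2 = (771 + (19*(-11) + 4))**2 = (771 + (-209 + 4))**2 = (771 - 205)**2 = 566**2 = 320356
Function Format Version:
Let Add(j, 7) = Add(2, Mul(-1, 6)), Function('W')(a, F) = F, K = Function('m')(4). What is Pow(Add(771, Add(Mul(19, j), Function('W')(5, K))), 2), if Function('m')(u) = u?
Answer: 320356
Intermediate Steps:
K = 4
j = -11 (j = Add(-7, Add(2, Mul(-1, 6))) = Add(-7, Add(2, -6)) = Add(-7, -4) = -11)
Pow(Add(771, Add(Mul(19, j), Function('W')(5, K))), 2) = Pow(Add(771, Add(Mul(19, -11), 4)), 2) = Pow(Add(771, Add(-209, 4)), 2) = Pow(Add(771, -205), 2) = Pow(566, 2) = 320356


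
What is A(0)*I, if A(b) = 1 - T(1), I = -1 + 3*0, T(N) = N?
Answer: 0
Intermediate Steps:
I = -1 (I = -1 + 0 = -1)
A(b) = 0 (A(b) = 1 - 1*1 = 1 - 1 = 0)
A(0)*I = 0*(-1) = 0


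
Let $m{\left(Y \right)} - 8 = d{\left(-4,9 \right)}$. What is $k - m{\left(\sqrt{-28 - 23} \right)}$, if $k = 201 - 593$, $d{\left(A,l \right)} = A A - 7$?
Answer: $-409$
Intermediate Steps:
$d{\left(A,l \right)} = -7 + A^{2}$ ($d{\left(A,l \right)} = A^{2} - 7 = -7 + A^{2}$)
$m{\left(Y \right)} = 17$ ($m{\left(Y \right)} = 8 - \left(7 - \left(-4\right)^{2}\right) = 8 + \left(-7 + 16\right) = 8 + 9 = 17$)
$k = -392$ ($k = 201 - 593 = -392$)
$k - m{\left(\sqrt{-28 - 23} \right)} = -392 - 17 = -409$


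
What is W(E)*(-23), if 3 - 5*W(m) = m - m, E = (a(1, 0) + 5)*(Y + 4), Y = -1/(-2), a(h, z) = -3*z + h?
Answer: -69/5 ≈ -13.800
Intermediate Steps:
a(h, z) = h - 3*z
Y = 1/2 (Y = -1*(-1/2) = 1/2 ≈ 0.50000)
E = 27 (E = ((1 - 3*0) + 5)*(1/2 + 4) = ((1 + 0) + 5)*(9/2) = (1 + 5)*(9/2) = 6*(9/2) = 27)
W(m) = 3/5 (W(m) = 3/5 - (m - m)/5 = 3/5 - 1/5*0 = 3/5 + 0 = 3/5)
W(E)*(-23) = (3/5)*(-23) = -69/5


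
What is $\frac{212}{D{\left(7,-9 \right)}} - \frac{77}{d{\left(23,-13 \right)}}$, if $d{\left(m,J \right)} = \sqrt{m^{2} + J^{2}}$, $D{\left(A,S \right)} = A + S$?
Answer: $-106 - \frac{77 \sqrt{698}}{698} \approx -108.91$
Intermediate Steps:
$d{\left(m,J \right)} = \sqrt{J^{2} + m^{2}}$
$\frac{212}{D{\left(7,-9 \right)}} - \frac{77}{d{\left(23,-13 \right)}} = \frac{212}{7 - 9} - \frac{77}{\sqrt{\left(-13\right)^{2} + 23^{2}}} = \frac{212}{-2} - \frac{77}{\sqrt{169 + 529}} = 212 \left(- \frac{1}{2}\right) - \frac{77}{\sqrt{698}} = -106 - 77 \frac{\sqrt{698}}{698} = -106 - \frac{77 \sqrt{698}}{698}$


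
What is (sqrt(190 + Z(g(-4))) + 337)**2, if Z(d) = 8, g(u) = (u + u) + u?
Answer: 113767 + 2022*sqrt(22) ≈ 1.2325e+5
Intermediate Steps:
g(u) = 3*u (g(u) = 2*u + u = 3*u)
(sqrt(190 + Z(g(-4))) + 337)**2 = (sqrt(190 + 8) + 337)**2 = (sqrt(198) + 337)**2 = (3*sqrt(22) + 337)**2 = (337 + 3*sqrt(22))**2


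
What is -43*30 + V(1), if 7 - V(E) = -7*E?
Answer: -1276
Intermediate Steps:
V(E) = 7 + 7*E (V(E) = 7 - (-7)*E = 7 + 7*E)
-43*30 + V(1) = -43*30 + (7 + 7*1) = -1290 + (7 + 7) = -1290 + 14 = -1276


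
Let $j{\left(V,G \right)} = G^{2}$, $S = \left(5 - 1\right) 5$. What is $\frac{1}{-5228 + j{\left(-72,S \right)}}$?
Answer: $- \frac{1}{4828} \approx -0.00020713$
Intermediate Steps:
$S = 20$ ($S = 4 \cdot 5 = 20$)
$\frac{1}{-5228 + j{\left(-72,S \right)}} = \frac{1}{-5228 + 20^{2}} = \frac{1}{-5228 + 400} = \frac{1}{-4828} = - \frac{1}{4828}$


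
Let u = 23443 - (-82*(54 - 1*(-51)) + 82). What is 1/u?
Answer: 1/31971 ≈ 3.1278e-5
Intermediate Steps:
u = 31971 (u = 23443 - (-82*(54 + 51) + 82) = 23443 - (-82*105 + 82) = 23443 - (-8610 + 82) = 23443 - 1*(-8528) = 23443 + 8528 = 31971)
1/u = 1/31971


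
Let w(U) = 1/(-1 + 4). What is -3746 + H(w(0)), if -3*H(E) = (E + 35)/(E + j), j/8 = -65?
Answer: -17519936/4677 ≈ -3746.0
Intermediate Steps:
j = -520 (j = 8*(-65) = -520)
w(U) = ⅓ (w(U) = 1/3 = ⅓)
H(E) = -(35 + E)/(3*(-520 + E)) (H(E) = -(E + 35)/(3*(E - 520)) = -(35 + E)/(3*(-520 + E)))
-3746 + H(w(0)) = -3746 + (-35 - 1*⅓)/(3*(-520 + ⅓)) = -3746 + (-35 - ⅓)/(3*(-1559/3)) = -3746 + (⅓)*(-3/1559)*(-106/3) = -3746 + 106/4677 = -17519936/4677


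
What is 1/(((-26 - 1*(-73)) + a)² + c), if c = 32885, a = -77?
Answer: 1/33785 ≈ 2.9599e-5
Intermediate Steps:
1/(((-26 - 1*(-73)) + a)² + c) = 1/(((-26 - 1*(-73)) - 77)² + 32885) = 1/(((-26 + 73) - 77)² + 32885) = 1/((47 - 77)² + 32885) = 1/((-30)² + 32885) = 1/(900 + 32885) = 1/33785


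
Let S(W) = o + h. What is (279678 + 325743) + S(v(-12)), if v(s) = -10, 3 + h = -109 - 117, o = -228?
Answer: 604964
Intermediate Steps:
h = -229 (h = -3 + (-109 - 117) = -3 - 226 = -229)
S(W) = -457 (S(W) = -228 - 229 = -457)
(279678 + 325743) + S(v(-12)) = (279678 + 325743) - 457 = 605421 - 457 = 604964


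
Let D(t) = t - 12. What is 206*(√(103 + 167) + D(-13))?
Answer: -5150 + 618*√30 ≈ -1765.1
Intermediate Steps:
D(t) = -12 + t
206*(√(103 + 167) + D(-13)) = 206*(√(103 + 167) + (-12 - 13)) = 206*(√270 - 25) = 206*(3*√30 - 25) = 206*(-25 + 3*√30) = -5150 + 618*√30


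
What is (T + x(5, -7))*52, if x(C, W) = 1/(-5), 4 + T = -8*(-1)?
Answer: 988/5 ≈ 197.60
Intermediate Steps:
T = 4 (T = -4 - 8*(-1) = -4 + 8 = 4)
x(C, W) = -⅕
(T + x(5, -7))*52 = (4 - ⅕)*52 = (19/5)*52 = 988/5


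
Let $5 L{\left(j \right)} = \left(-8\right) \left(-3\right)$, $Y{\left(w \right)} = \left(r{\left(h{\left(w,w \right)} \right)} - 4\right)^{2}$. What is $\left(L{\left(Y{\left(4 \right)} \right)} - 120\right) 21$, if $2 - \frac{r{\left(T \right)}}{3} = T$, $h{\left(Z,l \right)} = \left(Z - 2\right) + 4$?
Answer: $- \frac{12096}{5} \approx -2419.2$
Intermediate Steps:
$h{\left(Z,l \right)} = 2 + Z$ ($h{\left(Z,l \right)} = \left(-2 + Z\right) + 4 = 2 + Z$)
$r{\left(T \right)} = 6 - 3 T$
$Y{\left(w \right)} = \left(-4 - 3 w\right)^{2}$ ($Y{\left(w \right)} = \left(\left(6 - 3 \left(2 + w\right)\right) - 4\right)^{2} = \left(\left(6 - \left(6 + 3 w\right)\right) - 4\right)^{2} = \left(- 3 w - 4\right)^{2} = \left(-4 - 3 w\right)^{2}$)
$L{\left(j \right)} = \frac{24}{5}$ ($L{\left(j \right)} = \frac{\left(-8\right) \left(-3\right)}{5} = \frac{1}{5} \cdot 24 = \frac{24}{5}$)
$\left(L{\left(Y{\left(4 \right)} \right)} - 120\right) 21 = \left(\frac{24}{5} - 120\right) 21 = \left(- \frac{576}{5}\right) 21 = - \frac{12096}{5}$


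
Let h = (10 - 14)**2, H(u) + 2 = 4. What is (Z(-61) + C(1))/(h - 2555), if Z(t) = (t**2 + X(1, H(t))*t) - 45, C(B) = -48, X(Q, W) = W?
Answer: -3506/2539 ≈ -1.3809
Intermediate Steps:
H(u) = 2 (H(u) = -2 + 4 = 2)
h = 16 (h = (-4)**2 = 16)
Z(t) = -45 + t**2 + 2*t (Z(t) = (t**2 + 2*t) - 45 = -45 + t**2 + 2*t)
(Z(-61) + C(1))/(h - 2555) = ((-45 + (-61)**2 + 2*(-61)) - 48)/(16 - 2555) = ((-45 + 3721 - 122) - 48)/(-2539) = (3554 - 48)*(-1/2539) = 3506*(-1/2539) = -3506/2539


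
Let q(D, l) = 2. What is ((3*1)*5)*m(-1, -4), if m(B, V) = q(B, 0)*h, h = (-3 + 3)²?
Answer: 0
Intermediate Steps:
h = 0 (h = 0² = 0)
m(B, V) = 0 (m(B, V) = 2*0 = 0)
((3*1)*5)*m(-1, -4) = ((3*1)*5)*0 = (3*5)*0 = 15*0 = 0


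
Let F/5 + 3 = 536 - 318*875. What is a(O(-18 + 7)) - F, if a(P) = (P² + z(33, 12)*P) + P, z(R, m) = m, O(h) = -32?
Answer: 1389193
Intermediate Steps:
a(P) = P² + 13*P (a(P) = (P² + 12*P) + P = P² + 13*P)
F = -1388585 (F = -15 + 5*(536 - 318*875) = -15 + 5*(536 - 278250) = -15 + 5*(-277714) = -15 - 1388570 = -1388585)
a(O(-18 + 7)) - F = -32*(13 - 32) - 1*(-1388585) = -32*(-19) + 1388585 = 608 + 1388585 = 1389193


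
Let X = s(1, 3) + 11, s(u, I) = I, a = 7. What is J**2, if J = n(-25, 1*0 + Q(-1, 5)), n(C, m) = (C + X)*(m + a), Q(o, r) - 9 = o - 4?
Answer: 14641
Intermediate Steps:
Q(o, r) = 5 + o (Q(o, r) = 9 + (o - 4) = 9 + (-4 + o) = 5 + o)
X = 14 (X = 3 + 11 = 14)
n(C, m) = (7 + m)*(14 + C) (n(C, m) = (C + 14)*(m + 7) = (14 + C)*(7 + m) = (7 + m)*(14 + C))
J = -121 (J = 98 + 7*(-25) + 14*(1*0 + (5 - 1)) - 25*(1*0 + (5 - 1)) = 98 - 175 + 14*(0 + 4) - 25*(0 + 4) = 98 - 175 + 14*4 - 25*4 = 98 - 175 + 56 - 100 = -121)
J**2 = (-121)**2 = 14641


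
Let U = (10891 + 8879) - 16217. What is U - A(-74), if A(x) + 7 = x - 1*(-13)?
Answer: 3621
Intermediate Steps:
A(x) = 6 + x (A(x) = -7 + (x - 1*(-13)) = -7 + (x + 13) = -7 + (13 + x) = 6 + x)
U = 3553 (U = 19770 - 16217 = 3553)
U - A(-74) = 3553 - (6 - 74) = 3553 - 1*(-68) = 3553 + 68 = 3621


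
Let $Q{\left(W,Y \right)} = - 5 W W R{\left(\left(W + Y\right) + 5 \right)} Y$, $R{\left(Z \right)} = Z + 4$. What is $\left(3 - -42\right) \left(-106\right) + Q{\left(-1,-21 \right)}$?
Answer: $-6135$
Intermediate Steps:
$R{\left(Z \right)} = 4 + Z$
$Q{\left(W,Y \right)} = - 5 Y W^{2} \left(9 + W + Y\right)$ ($Q{\left(W,Y \right)} = - 5 W W \left(4 + \left(\left(W + Y\right) + 5\right)\right) Y = - 5 W^{2} \left(4 + \left(5 + W + Y\right)\right) Y = - 5 W^{2} \left(9 + W + Y\right) Y = - 5 Y W^{2} \left(9 + W + Y\right)$)
$\left(3 - -42\right) \left(-106\right) + Q{\left(-1,-21 \right)} = \left(3 - -42\right) \left(-106\right) - - 105 \left(-1\right)^{2} \left(9 - 1 - 21\right) = \left(3 + 42\right) \left(-106\right) - \left(-105\right) 1 \left(-13\right) = 45 \left(-106\right) - 1365 = -4770 - 1365 = -6135$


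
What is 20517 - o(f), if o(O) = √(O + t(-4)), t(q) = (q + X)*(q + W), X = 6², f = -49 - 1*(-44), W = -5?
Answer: 20517 - I*√293 ≈ 20517.0 - 17.117*I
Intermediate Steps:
f = -5 (f = -49 + 44 = -5)
X = 36
t(q) = (-5 + q)*(36 + q) (t(q) = (q + 36)*(q - 5) = (36 + q)*(-5 + q) = (-5 + q)*(36 + q))
o(O) = √(-288 + O) (o(O) = √(O + (-180 + (-4)² + 31*(-4))) = √(O + (-180 + 16 - 124)) = √(O - 288) = √(-288 + O))
20517 - o(f) = 20517 - √(-288 - 5) = 20517 - √(-293) = 20517 - I*√293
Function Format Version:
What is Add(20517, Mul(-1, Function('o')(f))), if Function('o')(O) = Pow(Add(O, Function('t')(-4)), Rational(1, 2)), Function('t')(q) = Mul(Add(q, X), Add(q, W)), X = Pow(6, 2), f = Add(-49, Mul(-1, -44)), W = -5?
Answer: Add(20517, Mul(-1, I, Pow(293, Rational(1, 2)))) ≈ Add(20517., Mul(-17.117, I))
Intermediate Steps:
f = -5 (f = Add(-49, 44) = -5)
X = 36
Function('t')(q) = Mul(Add(-5, q), Add(36, q)) (Function('t')(q) = Mul(Add(q, 36), Add(q, -5)) = Mul(Add(36, q), Add(-5, q)) = Mul(Add(-5, q), Add(36, q)))
Function('o')(O) = Pow(Add(-288, O), Rational(1, 2)) (Function('o')(O) = Pow(Add(O, Add(-180, Pow(-4, 2), Mul(31, -4))), Rational(1, 2)) = Pow(Add(O, Add(-180, 16, -124)), Rational(1, 2)) = Pow(Add(O, -288), Rational(1, 2)) = Pow(Add(-288, O), Rational(1, 2)))
Add(20517, Mul(-1, Function('o')(f))) = Add(20517, Mul(-1, Pow(Add(-288, -5), Rational(1, 2)))) = Add(20517, Mul(-1, Pow(-293, Rational(1, 2)))) = Add(20517, Mul(-1, Mul(I, Pow(293, Rational(1, 2))))) = Add(20517, Mul(-1, I, Pow(293, Rational(1, 2))))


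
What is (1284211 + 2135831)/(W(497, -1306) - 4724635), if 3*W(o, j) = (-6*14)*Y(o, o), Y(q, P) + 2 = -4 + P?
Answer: -1140014/1579461 ≈ -0.72177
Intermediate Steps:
Y(q, P) = -6 + P (Y(q, P) = -2 + (-4 + P) = -6 + P)
W(o, j) = 168 - 28*o (W(o, j) = ((-6*14)*(-6 + o))/3 = (-84*(-6 + o))/3 = (504 - 84*o)/3 = 168 - 28*o)
(1284211 + 2135831)/(W(497, -1306) - 4724635) = (1284211 + 2135831)/((168 - 28*497) - 4724635) = 3420042/((168 - 13916) - 4724635) = 3420042/(-13748 - 4724635) = 3420042/(-4738383) = 3420042*(-1/4738383) = -1140014/1579461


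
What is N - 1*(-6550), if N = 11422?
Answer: 17972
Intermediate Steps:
N - 1*(-6550) = 11422 - 1*(-6550) = 11422 + 6550 = 17972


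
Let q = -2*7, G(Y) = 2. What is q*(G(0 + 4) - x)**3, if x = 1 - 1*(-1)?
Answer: 0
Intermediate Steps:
x = 2 (x = 1 + 1 = 2)
q = -14
q*(G(0 + 4) - x)**3 = -14*(2 - 1*2)**3 = -14*(2 - 2)**3 = -14*0**3 = -14*0 = 0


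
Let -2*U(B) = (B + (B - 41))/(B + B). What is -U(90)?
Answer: 139/360 ≈ 0.38611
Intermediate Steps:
U(B) = -(-41 + 2*B)/(4*B) (U(B) = -(B + (B - 41))/(2*(B + B)) = -(B + (-41 + B))/(2*(2*B)) = -(-41 + 2*B)*1/(2*B)/2 = -(-41 + 2*B)/(4*B))
-U(90) = -(41 - 2*90)/(4*90) = -(41 - 180)/(4*90) = -(-139)/(4*90) = -1*(-139/360) = 139/360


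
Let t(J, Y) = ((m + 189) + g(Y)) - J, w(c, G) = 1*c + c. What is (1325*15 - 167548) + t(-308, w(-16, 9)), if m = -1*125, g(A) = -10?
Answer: -147311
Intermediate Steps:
w(c, G) = 2*c (w(c, G) = c + c = 2*c)
m = -125
t(J, Y) = 54 - J (t(J, Y) = ((-125 + 189) - 10) - J = (64 - 10) - J = 54 - J)
(1325*15 - 167548) + t(-308, w(-16, 9)) = (1325*15 - 167548) + (54 - 1*(-308)) = (19875 - 167548) + (54 + 308) = -147673 + 362 = -147311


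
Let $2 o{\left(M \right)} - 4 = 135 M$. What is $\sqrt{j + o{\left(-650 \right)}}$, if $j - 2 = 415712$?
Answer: $\sqrt{371841} \approx 609.79$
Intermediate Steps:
$j = 415714$ ($j = 2 + 415712 = 415714$)
$o{\left(M \right)} = 2 + \frac{135 M}{2}$
$\sqrt{j + o{\left(-650 \right)}} = \sqrt{415714 + \left(2 + \frac{135}{2} \left(-650\right)\right)} = \sqrt{415714 + \left(2 - 43875\right)} = \sqrt{415714 - 43873} = \sqrt{371841}$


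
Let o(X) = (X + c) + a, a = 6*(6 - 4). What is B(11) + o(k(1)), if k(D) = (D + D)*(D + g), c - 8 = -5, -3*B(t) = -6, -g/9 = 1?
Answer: 1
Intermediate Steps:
g = -9 (g = -9*1 = -9)
B(t) = 2 (B(t) = -1/3*(-6) = 2)
c = 3 (c = 8 - 5 = 3)
a = 12 (a = 6*2 = 12)
k(D) = 2*D*(-9 + D) (k(D) = (D + D)*(D - 9) = (2*D)*(-9 + D) = 2*D*(-9 + D))
o(X) = 15 + X (o(X) = (X + 3) + 12 = (3 + X) + 12 = 15 + X)
B(11) + o(k(1)) = 2 + (15 + 2*1*(-9 + 1)) = 2 + (15 + 2*1*(-8)) = 2 + (15 - 16) = 2 - 1 = 1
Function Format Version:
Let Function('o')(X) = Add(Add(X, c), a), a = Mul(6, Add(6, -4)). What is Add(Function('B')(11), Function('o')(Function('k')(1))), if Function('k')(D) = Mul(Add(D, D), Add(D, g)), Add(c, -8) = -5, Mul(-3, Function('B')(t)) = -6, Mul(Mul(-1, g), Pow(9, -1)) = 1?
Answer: 1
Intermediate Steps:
g = -9 (g = Mul(-9, 1) = -9)
Function('B')(t) = 2 (Function('B')(t) = Mul(Rational(-1, 3), -6) = 2)
c = 3 (c = Add(8, -5) = 3)
a = 12 (a = Mul(6, 2) = 12)
Function('k')(D) = Mul(2, D, Add(-9, D)) (Function('k')(D) = Mul(Add(D, D), Add(D, -9)) = Mul(Mul(2, D), Add(-9, D)) = Mul(2, D, Add(-9, D)))
Function('o')(X) = Add(15, X) (Function('o')(X) = Add(Add(X, 3), 12) = Add(Add(3, X), 12) = Add(15, X))
Add(Function('B')(11), Function('o')(Function('k')(1))) = Add(2, Add(15, Mul(2, 1, Add(-9, 1)))) = Add(2, Add(15, Mul(2, 1, -8))) = Add(2, Add(15, -16)) = Add(2, -1) = 1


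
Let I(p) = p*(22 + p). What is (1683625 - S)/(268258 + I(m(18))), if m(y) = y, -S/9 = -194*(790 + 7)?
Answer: 292063/268978 ≈ 1.0858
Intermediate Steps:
S = 1391562 (S = -(-1746)*(790 + 7) = -(-1746)*797 = -9*(-154618) = 1391562)
(1683625 - S)/(268258 + I(m(18))) = (1683625 - 1*1391562)/(268258 + 18*(22 + 18)) = (1683625 - 1391562)/(268258 + 18*40) = 292063/(268258 + 720) = 292063/268978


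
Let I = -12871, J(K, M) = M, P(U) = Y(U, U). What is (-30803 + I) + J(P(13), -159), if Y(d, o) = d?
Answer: -43833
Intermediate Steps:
P(U) = U
(-30803 + I) + J(P(13), -159) = (-30803 - 12871) - 159 = -43674 - 159 = -43833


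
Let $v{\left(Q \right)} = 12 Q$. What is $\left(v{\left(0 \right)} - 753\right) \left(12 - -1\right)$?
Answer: $-9789$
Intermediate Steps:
$\left(v{\left(0 \right)} - 753\right) \left(12 - -1\right) = \left(12 \cdot 0 - 753\right) \left(12 - -1\right) = \left(0 - 753\right) \left(12 + 1\right) = \left(-753\right) 13 = -9789$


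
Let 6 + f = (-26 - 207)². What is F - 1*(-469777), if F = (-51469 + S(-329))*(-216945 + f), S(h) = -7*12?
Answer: 8386183863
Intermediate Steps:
f = 54283 (f = -6 + (-26 - 207)² = -6 + (-233)² = -6 + 54289 = 54283)
S(h) = -84
F = 8385714086 (F = (-51469 - 84)*(-216945 + 54283) = -51553*(-162662) = 8385714086)
F - 1*(-469777) = 8385714086 - 1*(-469777) = 8385714086 + 469777 = 8386183863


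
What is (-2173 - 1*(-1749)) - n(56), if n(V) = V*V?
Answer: -3560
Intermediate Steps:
n(V) = V**2
(-2173 - 1*(-1749)) - n(56) = (-2173 - 1*(-1749)) - 1*56**2 = (-2173 + 1749) - 1*3136 = -424 - 3136 = -3560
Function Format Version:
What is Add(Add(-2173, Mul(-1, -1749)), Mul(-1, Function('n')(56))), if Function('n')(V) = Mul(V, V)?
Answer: -3560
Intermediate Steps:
Function('n')(V) = Pow(V, 2)
Add(Add(-2173, Mul(-1, -1749)), Mul(-1, Function('n')(56))) = Add(Add(-2173, Mul(-1, -1749)), Mul(-1, Pow(56, 2))) = Add(Add(-2173, 1749), Mul(-1, 3136)) = Add(-424, -3136) = -3560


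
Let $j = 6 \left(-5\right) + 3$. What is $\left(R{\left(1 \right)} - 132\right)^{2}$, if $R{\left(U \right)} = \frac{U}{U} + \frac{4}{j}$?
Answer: $\frac{12538681}{729} \approx 17200.0$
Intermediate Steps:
$j = -27$ ($j = -30 + 3 = -27$)
$R{\left(U \right)} = \frac{23}{27}$ ($R{\left(U \right)} = \frac{U}{U} + \frac{4}{-27} = 1 + 4 \left(- \frac{1}{27}\right) = 1 - \frac{4}{27} = \frac{23}{27}$)
$\left(R{\left(1 \right)} - 132\right)^{2} = \left(\frac{23}{27} - 132\right)^{2} = \left(- \frac{3541}{27}\right)^{2} = \frac{12538681}{729}$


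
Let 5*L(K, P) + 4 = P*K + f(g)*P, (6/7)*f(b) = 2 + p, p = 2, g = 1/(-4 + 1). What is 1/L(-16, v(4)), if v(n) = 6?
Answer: -5/72 ≈ -0.069444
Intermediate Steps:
g = -1/3 (g = 1/(-3) = -1/3 ≈ -0.33333)
f(b) = 14/3 (f(b) = 7*(2 + 2)/6 = (7/6)*4 = 14/3)
L(K, P) = -4/5 + 14*P/15 + K*P/5 (L(K, P) = -4/5 + (P*K + 14*P/3)/5 = -4/5 + (K*P + 14*P/3)/5 = -4/5 + (14*P/3 + K*P)/5 = -4/5 + (14*P/15 + K*P/5) = -4/5 + 14*P/15 + K*P/5)
1/L(-16, v(4)) = 1/(-4/5 + (14/15)*6 + (1/5)*(-16)*6) = 1/(-4/5 + 28/5 - 96/5) = 1/(-72/5) = -5/72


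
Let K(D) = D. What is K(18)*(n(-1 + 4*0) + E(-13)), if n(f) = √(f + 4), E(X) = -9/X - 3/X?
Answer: 216/13 + 18*√3 ≈ 47.792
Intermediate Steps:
E(X) = -12/X
n(f) = √(4 + f)
K(18)*(n(-1 + 4*0) + E(-13)) = 18*(√(4 + (-1 + 4*0)) - 12/(-13)) = 18*(√(4 + (-1 + 0)) - 12*(-1/13)) = 18*(√(4 - 1) + 12/13) = 18*(√3 + 12/13) = 18*(12/13 + √3) = 216/13 + 18*√3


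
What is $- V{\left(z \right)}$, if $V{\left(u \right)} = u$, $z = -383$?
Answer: $383$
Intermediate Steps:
$- V{\left(z \right)} = \left(-1\right) \left(-383\right) = 383$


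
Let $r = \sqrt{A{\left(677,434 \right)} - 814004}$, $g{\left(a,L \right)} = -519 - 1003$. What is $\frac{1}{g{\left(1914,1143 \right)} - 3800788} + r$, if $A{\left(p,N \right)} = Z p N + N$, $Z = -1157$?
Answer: $- \frac{1}{3802310} + 2 i \sqrt{85190249} \approx -2.63 \cdot 10^{-7} + 18460.0 i$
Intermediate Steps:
$g{\left(a,L \right)} = -1522$
$A{\left(p,N \right)} = N - 1157 N p$ ($A{\left(p,N \right)} = - 1157 p N + N = - 1157 N p + N = N - 1157 N p$)
$r = 2 i \sqrt{85190249}$ ($r = \sqrt{434 \left(1 - 783289\right) - 814004} = \sqrt{434 \left(-783288\right) - 814004} = \sqrt{-339946992 - 814004} = \sqrt{-340760996} = 2 i \sqrt{85190249} \approx 18460.0 i$)
$\frac{1}{g{\left(1914,1143 \right)} - 3800788} + r = \frac{1}{-1522 - 3800788} + 2 i \sqrt{85190249} = \frac{1}{-3802310} + 2 i \sqrt{85190249} = - \frac{1}{3802310} + 2 i \sqrt{85190249}$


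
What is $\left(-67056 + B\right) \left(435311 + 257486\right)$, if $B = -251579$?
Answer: $-220749372095$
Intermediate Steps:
$\left(-67056 + B\right) \left(435311 + 257486\right) = \left(-67056 - 251579\right) \left(435311 + 257486\right) = \left(-318635\right) 692797 = -220749372095$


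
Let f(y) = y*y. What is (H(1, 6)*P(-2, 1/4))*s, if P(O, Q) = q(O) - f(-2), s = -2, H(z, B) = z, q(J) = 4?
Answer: 0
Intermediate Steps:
f(y) = y²
P(O, Q) = 0 (P(O, Q) = 4 - 1*(-2)² = 4 - 1*4 = 4 - 4 = 0)
(H(1, 6)*P(-2, 1/4))*s = (1*0)*(-2) = 0*(-2) = 0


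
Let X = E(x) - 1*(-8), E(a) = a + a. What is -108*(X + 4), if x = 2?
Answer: -1728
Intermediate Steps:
E(a) = 2*a
X = 12 (X = 2*2 - 1*(-8) = 4 + 8 = 12)
-108*(X + 4) = -108*(12 + 4) = -108*16 = -1728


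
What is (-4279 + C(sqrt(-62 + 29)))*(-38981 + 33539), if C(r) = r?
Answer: 23286318 - 5442*I*sqrt(33) ≈ 2.3286e+7 - 31262.0*I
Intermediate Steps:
(-4279 + C(sqrt(-62 + 29)))*(-38981 + 33539) = (-4279 + sqrt(-62 + 29))*(-38981 + 33539) = (-4279 + sqrt(-33))*(-5442) = (-4279 + I*sqrt(33))*(-5442) = 23286318 - 5442*I*sqrt(33)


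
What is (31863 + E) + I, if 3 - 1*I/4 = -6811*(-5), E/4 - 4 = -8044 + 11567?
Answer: -90237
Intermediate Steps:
E = 14108 (E = 16 + 4*(-8044 + 11567) = 16 + 4*3523 = 16 + 14092 = 14108)
I = -136208 (I = 12 - (-27244)*(-5) = 12 - 4*34055 = 12 - 136220 = -136208)
(31863 + E) + I = (31863 + 14108) - 136208 = 45971 - 136208 = -90237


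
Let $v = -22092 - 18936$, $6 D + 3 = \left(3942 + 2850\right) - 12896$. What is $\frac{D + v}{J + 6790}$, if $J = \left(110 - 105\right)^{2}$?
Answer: $- \frac{50455}{8178} \approx -6.1696$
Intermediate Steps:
$D = - \frac{6107}{6}$ ($D = - \frac{1}{2} + \frac{\left(3942 + 2850\right) - 12896}{6} = - \frac{1}{2} + \frac{6792 - 12896}{6} = - \frac{1}{2} + \frac{1}{6} \left(-6104\right) = - \frac{1}{2} - \frac{3052}{3} = - \frac{6107}{6} \approx -1017.8$)
$J = 25$ ($J = 5^{2} = 25$)
$v = -41028$
$\frac{D + v}{J + 6790} = \frac{- \frac{6107}{6} - 41028}{25 + 6790} = - \frac{252275}{6 \cdot 6815} = \left(- \frac{252275}{6}\right) \frac{1}{6815} = - \frac{50455}{8178}$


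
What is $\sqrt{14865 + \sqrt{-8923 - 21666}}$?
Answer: $\sqrt{14865 + 13 i \sqrt{181}} \approx 121.92 + 0.7172 i$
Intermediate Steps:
$\sqrt{14865 + \sqrt{-8923 - 21666}} = \sqrt{14865 + \sqrt{-30589}} = \sqrt{14865 + 13 i \sqrt{181}}$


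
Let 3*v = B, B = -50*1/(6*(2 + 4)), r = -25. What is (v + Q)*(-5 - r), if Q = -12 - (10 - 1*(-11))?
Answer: -18070/27 ≈ -669.26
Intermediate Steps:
Q = -33 (Q = -12 - (10 + 11) = -12 - 1*21 = -12 - 21 = -33)
B = -25/18 (B = -50/(6*6) = -50/36 = -50*1/36 = -25/18 ≈ -1.3889)
v = -25/54 (v = (1/3)*(-25/18) = -25/54 ≈ -0.46296)
(v + Q)*(-5 - r) = (-25/54 - 33)*(-5 - 1*(-25)) = -1807*(-5 + 25)/54 = -1807/54*20 = -18070/27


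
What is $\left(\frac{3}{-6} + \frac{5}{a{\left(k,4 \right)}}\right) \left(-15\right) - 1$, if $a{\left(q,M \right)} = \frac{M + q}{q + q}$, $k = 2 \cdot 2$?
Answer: $- \frac{137}{2} \approx -68.5$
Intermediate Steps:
$k = 4$
$a{\left(q,M \right)} = \frac{M + q}{2 q}$
$\left(\frac{3}{-6} + \frac{5}{a{\left(k,4 \right)}}\right) \left(-15\right) - 1 = \left(\frac{3}{-6} + \frac{5}{\frac{1}{2} \cdot \frac{1}{4} \left(4 + 4\right)}\right) \left(-15\right) - 1 = \left(3 \left(- \frac{1}{6}\right) + \frac{5}{\frac{1}{2} \cdot \frac{1}{4} \cdot 8}\right) \left(-15\right) - 1 = \left(- \frac{1}{2} + \frac{5}{1}\right) \left(-15\right) - 1 = \left(- \frac{1}{2} + 5 \cdot 1\right) \left(-15\right) - 1 = \left(- \frac{1}{2} + 5\right) \left(-15\right) - 1 = \frac{9}{2} \left(-15\right) - 1 = - \frac{135}{2} - 1 = - \frac{137}{2}$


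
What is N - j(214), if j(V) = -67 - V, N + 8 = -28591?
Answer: -28318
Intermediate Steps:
N = -28599 (N = -8 - 28591 = -28599)
N - j(214) = -28599 - (-67 - 1*214) = -28599 - (-67 - 214) = -28599 - 1*(-281) = -28599 + 281 = -28318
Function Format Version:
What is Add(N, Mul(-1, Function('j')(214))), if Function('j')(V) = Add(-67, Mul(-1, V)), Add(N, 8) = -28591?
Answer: -28318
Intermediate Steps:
N = -28599 (N = Add(-8, -28591) = -28599)
Add(N, Mul(-1, Function('j')(214))) = Add(-28599, Mul(-1, Add(-67, Mul(-1, 214)))) = Add(-28599, Mul(-1, Add(-67, -214))) = Add(-28599, Mul(-1, -281)) = Add(-28599, 281) = -28318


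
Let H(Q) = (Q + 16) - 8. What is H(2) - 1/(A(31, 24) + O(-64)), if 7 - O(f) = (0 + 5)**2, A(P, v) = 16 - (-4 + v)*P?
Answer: 6221/622 ≈ 10.002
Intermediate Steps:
A(P, v) = 16 - P*(-4 + v)
H(Q) = 8 + Q (H(Q) = (16 + Q) - 8 = 8 + Q)
O(f) = -18 (O(f) = 7 - (0 + 5)**2 = 7 - 1*5**2 = 7 - 1*25 = 7 - 25 = -18)
H(2) - 1/(A(31, 24) + O(-64)) = (8 + 2) - 1/((16 + 4*31 - 1*31*24) - 18) = 10 - 1/((16 + 124 - 744) - 18) = 10 - 1/(-604 - 18) = 10 - 1/(-622) = 10 - 1*(-1/622) = 10 + 1/622 = 6221/622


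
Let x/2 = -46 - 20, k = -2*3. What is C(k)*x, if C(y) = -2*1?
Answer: 264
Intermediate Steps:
k = -6
C(y) = -2
x = -132 (x = 2*(-46 - 20) = 2*(-66) = -132)
C(k)*x = -2*(-132) = 264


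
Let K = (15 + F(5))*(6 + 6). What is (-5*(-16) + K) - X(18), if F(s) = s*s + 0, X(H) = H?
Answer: 542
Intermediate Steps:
F(s) = s² (F(s) = s² + 0 = s²)
K = 480 (K = (15 + 5²)*(6 + 6) = (15 + 25)*12 = 40*12 = 480)
(-5*(-16) + K) - X(18) = (-5*(-16) + 480) - 1*18 = (80 + 480) - 18 = 560 - 18 = 542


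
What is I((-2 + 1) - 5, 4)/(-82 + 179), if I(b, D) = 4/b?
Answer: -2/291 ≈ -0.0068729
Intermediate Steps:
I((-2 + 1) - 5, 4)/(-82 + 179) = (4/((-2 + 1) - 5))/(-82 + 179) = (4/(-1 - 5))/97 = (4/(-6))/97 = (4*(-⅙))/97 = (1/97)*(-⅔) = -2/291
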